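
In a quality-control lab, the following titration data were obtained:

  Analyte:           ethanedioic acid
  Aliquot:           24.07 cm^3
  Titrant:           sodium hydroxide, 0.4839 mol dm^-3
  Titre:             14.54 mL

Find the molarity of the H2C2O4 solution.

0.1462 mol/L

H2C2O4 + 2 NaOH → Na2C2O4 + 2 H2O
n(NaOH) = 0.01454 L × 0.4839 mol/L = 7.036 × 10^-3 mol
From the 1:2 mole ratio, n(H2C2O4) = 1/2 × 7.036 × 10^-3 = 3.518 × 10^-3 mol
[H2C2O4] = 3.518 × 10^-3 mol / 0.02407 L = 0.1462 mol/L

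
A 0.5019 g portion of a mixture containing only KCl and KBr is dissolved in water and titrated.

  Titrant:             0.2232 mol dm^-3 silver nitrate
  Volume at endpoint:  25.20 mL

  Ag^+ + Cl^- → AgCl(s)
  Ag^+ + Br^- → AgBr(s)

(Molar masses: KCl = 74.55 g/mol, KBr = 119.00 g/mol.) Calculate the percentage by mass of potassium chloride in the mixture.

n(AgNO3) = 0.02520 × 0.2232 = 5.625 × 10^-3 mol
Let x = n(KCl), y = n(KBr).
Titrant: 1x + 1y = 5.625 × 10^-3;  mass: 74.55x + 119.00y = 0.5019
Solving, x = 3.767 × 10^-3 mol, y = 1.858 × 10^-3 mol
mass of KCl = 3.767 × 10^-3 × 74.55 = 0.2808 g
% KCl = 0.2808 / 0.5019 × 100 = 55.95 %

55.95 %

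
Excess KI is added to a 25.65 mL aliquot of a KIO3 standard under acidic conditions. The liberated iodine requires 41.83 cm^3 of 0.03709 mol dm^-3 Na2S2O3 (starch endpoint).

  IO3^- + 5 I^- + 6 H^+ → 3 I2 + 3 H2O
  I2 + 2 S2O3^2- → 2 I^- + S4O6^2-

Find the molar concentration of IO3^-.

0.01008 mol/L

n(S2O3^2-) = 0.04183 × 0.03709 = 1.551 × 10^-3 mol
n(I2) = n(S2O3^2-)/2 = 7.757 × 10^-4 mol
From the 1:3 ratio, n(IO3^-) in the aliquot = 1/3 × 7.757 × 10^-4 = 2.586 × 10^-4 mol
[IO3^-] = 2.586 × 10^-4 / 0.02565 = 0.01008 mol/L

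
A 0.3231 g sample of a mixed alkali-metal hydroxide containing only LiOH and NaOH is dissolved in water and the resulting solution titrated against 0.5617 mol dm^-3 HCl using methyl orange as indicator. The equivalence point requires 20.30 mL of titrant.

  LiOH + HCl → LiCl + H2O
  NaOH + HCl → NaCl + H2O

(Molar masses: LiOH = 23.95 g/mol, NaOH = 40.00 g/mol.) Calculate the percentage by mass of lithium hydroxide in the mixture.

61.43 %

n(HCl) = 0.02030 × 0.5617 = 0.01140 mol
Let x = n(LiOH), y = n(NaOH).
Titrant: 1x + 1y = 0.01140;  mass: 23.95x + 40.00y = 0.3231
Solving, x = 8.287 × 10^-3 mol, y = 3.116 × 10^-3 mol
mass of LiOH = 8.287 × 10^-3 × 23.95 = 0.1985 g
% LiOH = 0.1985 / 0.3231 × 100 = 61.43 %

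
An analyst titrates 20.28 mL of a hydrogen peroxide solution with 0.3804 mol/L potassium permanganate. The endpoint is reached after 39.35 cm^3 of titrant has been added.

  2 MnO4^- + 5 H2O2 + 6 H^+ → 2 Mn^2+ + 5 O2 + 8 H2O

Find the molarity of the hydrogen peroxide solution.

1.845 mol/L

n(KMnO4) = 0.03935 L × 0.3804 mol/L = 0.01497 mol
From the 5:2 mole ratio, n(H2O2) = 5/2 × 0.01497 = 0.03742 mol
[H2O2] = 0.03742 mol / 0.02028 L = 1.845 mol/L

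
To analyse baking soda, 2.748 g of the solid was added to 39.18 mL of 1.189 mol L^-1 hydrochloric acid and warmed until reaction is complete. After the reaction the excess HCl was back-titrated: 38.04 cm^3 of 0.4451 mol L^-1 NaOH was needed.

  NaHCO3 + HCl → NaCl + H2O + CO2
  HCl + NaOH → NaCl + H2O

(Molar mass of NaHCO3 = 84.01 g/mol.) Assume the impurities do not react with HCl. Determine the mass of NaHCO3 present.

2.491 g

n(HCl) added = 0.03918 × 1.189 = 0.04659 mol
n(NaOH) used in back-titration = 0.03804 × 0.4451 = 0.01693 mol
n(HCl) left over = 0.01693 mol (1:1 ratio)
n(HCl) consumed by analyte = 0.04659 − 0.01693 = 0.02965 mol
n(NaHCO3) = 0.02965 mol (1:1 ratio)
mass of NaHCO3 = 0.02965 × 84.01 = 2.491 g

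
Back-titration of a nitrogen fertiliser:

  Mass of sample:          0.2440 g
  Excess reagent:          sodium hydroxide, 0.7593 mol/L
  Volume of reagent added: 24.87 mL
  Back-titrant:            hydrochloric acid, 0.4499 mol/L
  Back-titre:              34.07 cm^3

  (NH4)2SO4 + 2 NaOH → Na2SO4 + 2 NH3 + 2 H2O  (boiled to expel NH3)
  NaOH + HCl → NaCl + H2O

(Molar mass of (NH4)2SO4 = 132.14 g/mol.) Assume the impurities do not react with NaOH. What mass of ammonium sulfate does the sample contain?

n(NaOH) added = 0.02487 × 0.7593 = 0.01888 mol
n(HCl) used in back-titration = 0.03407 × 0.4499 = 0.01533 mol
n(NaOH) left over = 0.01533 mol (1:1 ratio)
n(NaOH) consumed by analyte = 0.01888 − 0.01533 = 3.556 × 10^-3 mol
From the 1:2 ratio, n((NH4)2SO4) = 1/2 × 3.556 × 10^-3 = 1.778 × 10^-3 mol
mass of (NH4)2SO4 = 1.778 × 10^-3 × 132.14 = 0.2349 g

0.2349 g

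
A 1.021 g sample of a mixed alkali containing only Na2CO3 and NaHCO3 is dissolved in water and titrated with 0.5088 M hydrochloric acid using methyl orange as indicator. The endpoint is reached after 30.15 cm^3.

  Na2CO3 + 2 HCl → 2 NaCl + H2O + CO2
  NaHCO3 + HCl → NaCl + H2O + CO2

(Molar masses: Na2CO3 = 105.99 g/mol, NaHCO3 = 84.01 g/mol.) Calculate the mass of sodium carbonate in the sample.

0.4575 g

n(HCl) = 0.03015 × 0.5088 = 0.01534 mol
Let x = n(Na2CO3), y = n(NaHCO3).
Titrant: 2x + 1y = 0.01534;  mass: 105.99x + 84.01y = 1.021
Solving, x = 4.316 × 10^-3 mol, y = 6.708 × 10^-3 mol
mass of Na2CO3 = 4.316 × 10^-3 × 105.99 = 0.4575 g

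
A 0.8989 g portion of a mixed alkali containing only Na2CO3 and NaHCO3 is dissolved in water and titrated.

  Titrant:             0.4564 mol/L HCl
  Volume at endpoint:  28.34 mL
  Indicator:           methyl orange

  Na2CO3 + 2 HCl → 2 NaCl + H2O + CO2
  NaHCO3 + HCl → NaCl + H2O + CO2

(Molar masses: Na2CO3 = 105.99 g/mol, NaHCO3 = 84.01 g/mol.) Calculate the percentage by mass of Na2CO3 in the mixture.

n(HCl) = 0.02834 × 0.4564 = 0.01293 mol
Let x = n(Na2CO3), y = n(NaHCO3).
Titrant: 2x + 1y = 0.01293;  mass: 105.99x + 84.01y = 0.8989
Solving, x = 3.026 × 10^-3 mol, y = 6.882 × 10^-3 mol
mass of Na2CO3 = 3.026 × 10^-3 × 105.99 = 0.3207 g
% Na2CO3 = 0.3207 / 0.8989 × 100 = 35.68 %

35.68 %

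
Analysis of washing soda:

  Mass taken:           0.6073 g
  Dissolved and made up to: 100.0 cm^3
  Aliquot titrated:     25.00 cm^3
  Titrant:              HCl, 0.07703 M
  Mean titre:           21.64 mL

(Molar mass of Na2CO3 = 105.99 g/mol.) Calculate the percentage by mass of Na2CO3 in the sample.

58.18 %

Na2CO3 + 2 HCl → 2 NaCl + H2O + CO2
n(HCl) per titration = 0.02164 × 0.07703 = 1.667 × 10^-3 mol
From the 1:2 ratio, n(Na2CO3) in each aliquot = 1/2 × 1.667 × 10^-3 = 8.335 × 10^-4 mol
n(Na2CO3) in the whole flask = 8.335 × 10^-4 × 100.0/25.00 = 3.334 × 10^-3 mol
mass of Na2CO3 = 3.334 × 10^-3 × 105.99 = 0.3534 g
% Na2CO3 = 0.3534 / 0.6073 × 100 = 58.18 %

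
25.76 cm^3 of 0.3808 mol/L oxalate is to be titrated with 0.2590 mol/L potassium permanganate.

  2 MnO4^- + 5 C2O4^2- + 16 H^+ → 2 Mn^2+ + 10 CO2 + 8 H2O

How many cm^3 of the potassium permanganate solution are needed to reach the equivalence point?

15.15 mL

n(C2O4^2-) = 0.02576 L × 0.3808 mol/L = 9.809 × 10^-3 mol
From the 2:5 stoichiometry, n(KMnO4) = 2/5 × 9.809 × 10^-3 = 3.924 × 10^-3 mol
V(KMnO4) = 3.924 × 10^-3 mol / 0.2590 mol/L = 0.01515 L = 15.15 mL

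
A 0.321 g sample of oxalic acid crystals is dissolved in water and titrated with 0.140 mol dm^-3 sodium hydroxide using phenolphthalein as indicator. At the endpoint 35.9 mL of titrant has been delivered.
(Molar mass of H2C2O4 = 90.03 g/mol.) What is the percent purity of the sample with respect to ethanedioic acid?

70.5 %

H2C2O4 + 2 NaOH → Na2C2O4 + 2 H2O
n(NaOH) = 0.0359 L × 0.140 mol/L = 5.03 × 10^-3 mol
From the 1:2 ratio, n(H2C2O4) = 1/2 × 5.03 × 10^-3 = 2.51 × 10^-3 mol
mass of H2C2O4 = 2.51 × 10^-3 × 90.03 g/mol = 0.226 g
% H2C2O4 = 0.226 / 0.321 × 100 = 70.5 %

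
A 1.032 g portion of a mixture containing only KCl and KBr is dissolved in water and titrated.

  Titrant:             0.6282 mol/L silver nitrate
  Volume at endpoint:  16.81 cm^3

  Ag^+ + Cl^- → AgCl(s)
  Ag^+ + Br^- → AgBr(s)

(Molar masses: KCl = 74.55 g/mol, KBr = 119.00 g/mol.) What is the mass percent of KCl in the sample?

n(AgNO3) = 0.01681 × 0.6282 = 0.01056 mol
Let x = n(KCl), y = n(KBr).
Titrant: 1x + 1y = 0.01056;  mass: 74.55x + 119.00y = 1.032
Solving, x = 5.054 × 10^-3 mol, y = 5.506 × 10^-3 mol
mass of KCl = 5.054 × 10^-3 × 74.55 = 0.3768 g
% KCl = 0.3768 / 1.032 × 100 = 36.51 %

36.51 %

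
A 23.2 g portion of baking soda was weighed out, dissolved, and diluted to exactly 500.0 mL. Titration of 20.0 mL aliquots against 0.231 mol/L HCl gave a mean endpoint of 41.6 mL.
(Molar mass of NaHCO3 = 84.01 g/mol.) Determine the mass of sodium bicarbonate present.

NaHCO3 + HCl → NaCl + H2O + CO2
n(HCl) per titration = 0.0416 × 0.231 = 9.61 × 10^-3 mol
n(NaHCO3) in each aliquot = 9.61 × 10^-3 mol (1:1 ratio)
n(NaHCO3) in the whole flask = 9.61 × 10^-3 × 500.0/20.0 = 0.240 mol
mass of NaHCO3 = 0.240 × 84.01 = 20.2 g

20.2 g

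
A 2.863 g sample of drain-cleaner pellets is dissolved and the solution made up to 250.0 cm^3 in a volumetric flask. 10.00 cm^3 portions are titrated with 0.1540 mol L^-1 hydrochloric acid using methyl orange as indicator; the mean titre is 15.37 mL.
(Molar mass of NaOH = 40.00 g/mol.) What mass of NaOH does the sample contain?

2.367 g

NaOH + HCl → NaCl + H2O
n(HCl) per titration = 0.01537 × 0.1540 = 2.367 × 10^-3 mol
n(NaOH) in each aliquot = 2.367 × 10^-3 mol (1:1 ratio)
n(NaOH) in the whole flask = 2.367 × 10^-3 × 250.0/10.00 = 0.05917 mol
mass of NaOH = 0.05917 × 40.00 = 2.367 g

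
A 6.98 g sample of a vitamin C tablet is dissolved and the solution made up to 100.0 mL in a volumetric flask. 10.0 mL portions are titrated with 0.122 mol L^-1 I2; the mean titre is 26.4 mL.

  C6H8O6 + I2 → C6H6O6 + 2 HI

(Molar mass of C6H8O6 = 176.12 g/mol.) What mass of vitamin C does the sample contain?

5.67 g

n(I2) per titration = 0.0264 × 0.122 = 3.22 × 10^-3 mol
n(C6H8O6) in each aliquot = 3.22 × 10^-3 mol (1:1 ratio)
n(C6H8O6) in the whole flask = 3.22 × 10^-3 × 100.0/10.0 = 0.0322 mol
mass of C6H8O6 = 0.0322 × 176.12 = 5.67 g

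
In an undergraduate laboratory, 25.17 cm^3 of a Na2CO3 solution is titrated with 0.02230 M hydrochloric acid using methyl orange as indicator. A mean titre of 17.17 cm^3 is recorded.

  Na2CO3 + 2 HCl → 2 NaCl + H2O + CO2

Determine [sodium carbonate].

n(HCl) = 0.01717 L × 0.02230 mol/L = 3.829 × 10^-4 mol
From the 1:2 mole ratio, n(Na2CO3) = 1/2 × 3.829 × 10^-4 = 1.914 × 10^-4 mol
[Na2CO3] = 1.914 × 10^-4 mol / 0.02517 L = 0.007606 mol/L

0.007606 M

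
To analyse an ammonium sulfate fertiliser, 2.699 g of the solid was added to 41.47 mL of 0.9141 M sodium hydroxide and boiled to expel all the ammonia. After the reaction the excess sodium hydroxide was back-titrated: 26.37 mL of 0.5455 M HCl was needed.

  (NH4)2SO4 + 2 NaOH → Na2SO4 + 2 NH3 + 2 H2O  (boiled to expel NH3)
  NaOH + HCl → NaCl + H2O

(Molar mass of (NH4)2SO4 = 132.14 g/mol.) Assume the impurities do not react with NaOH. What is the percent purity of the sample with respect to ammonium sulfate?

57.58 %

n(NaOH) added = 0.04147 × 0.9141 = 0.03791 mol
n(HCl) used in back-titration = 0.02637 × 0.5455 = 0.01438 mol
n(NaOH) left over = 0.01438 mol (1:1 ratio)
n(NaOH) consumed by analyte = 0.03791 − 0.01438 = 0.02352 mol
From the 1:2 ratio, n((NH4)2SO4) = 1/2 × 0.02352 = 0.01176 mol
mass of (NH4)2SO4 = 0.01176 × 132.14 = 1.554 g
% (NH4)2SO4 = 1.554 / 2.699 × 100 = 57.58 %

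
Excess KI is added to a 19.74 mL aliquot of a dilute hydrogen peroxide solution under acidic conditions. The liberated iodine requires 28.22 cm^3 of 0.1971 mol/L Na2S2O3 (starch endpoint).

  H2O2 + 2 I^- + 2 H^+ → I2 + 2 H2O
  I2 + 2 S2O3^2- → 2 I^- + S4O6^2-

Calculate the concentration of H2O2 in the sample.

n(S2O3^2-) = 0.02822 × 0.1971 = 5.562 × 10^-3 mol
n(I2) = n(S2O3^2-)/2 = 2.781 × 10^-3 mol
n(H2O2) in the aliquot = 2.781 × 10^-3 mol (1:1 ratio)
[H2O2] = 2.781 × 10^-3 / 0.01974 = 0.1409 mol/L

0.1409 mol/L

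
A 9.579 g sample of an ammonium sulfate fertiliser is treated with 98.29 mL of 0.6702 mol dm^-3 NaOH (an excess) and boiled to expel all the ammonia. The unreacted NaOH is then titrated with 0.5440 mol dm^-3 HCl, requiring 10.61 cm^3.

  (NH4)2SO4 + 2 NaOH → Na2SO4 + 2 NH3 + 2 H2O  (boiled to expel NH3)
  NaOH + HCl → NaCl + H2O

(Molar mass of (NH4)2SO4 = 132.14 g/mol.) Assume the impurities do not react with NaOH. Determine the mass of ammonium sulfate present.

3.971 g

n(NaOH) added = 0.09829 × 0.6702 = 0.06587 mol
n(HCl) used in back-titration = 0.01061 × 0.5440 = 5.772 × 10^-3 mol
n(NaOH) left over = 5.772 × 10^-3 mol (1:1 ratio)
n(NaOH) consumed by analyte = 0.06587 − 5.772 × 10^-3 = 0.06010 mol
From the 1:2 ratio, n((NH4)2SO4) = 1/2 × 0.06010 = 0.03005 mol
mass of (NH4)2SO4 = 0.03005 × 132.14 = 3.971 g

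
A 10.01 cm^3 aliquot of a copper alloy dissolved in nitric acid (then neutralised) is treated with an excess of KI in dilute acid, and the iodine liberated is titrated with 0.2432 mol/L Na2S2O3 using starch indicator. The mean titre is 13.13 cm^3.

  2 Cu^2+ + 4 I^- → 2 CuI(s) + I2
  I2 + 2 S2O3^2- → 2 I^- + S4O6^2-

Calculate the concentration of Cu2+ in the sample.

0.3190 mol/L

n(S2O3^2-) = 0.01313 × 0.2432 = 3.193 × 10^-3 mol
n(I2) = n(S2O3^2-)/2 = 1.597 × 10^-3 mol
From the 2:1 ratio, n(Cu2+) in the aliquot = 2/1 × 1.597 × 10^-3 = 3.193 × 10^-3 mol
[Cu2+] = 3.193 × 10^-3 / 0.01001 = 0.3190 mol/L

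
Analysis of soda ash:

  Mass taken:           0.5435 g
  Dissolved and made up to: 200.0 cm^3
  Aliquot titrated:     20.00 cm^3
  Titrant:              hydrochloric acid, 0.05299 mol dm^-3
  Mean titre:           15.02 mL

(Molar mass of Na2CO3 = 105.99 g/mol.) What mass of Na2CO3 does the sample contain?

Na2CO3 + 2 HCl → 2 NaCl + H2O + CO2
n(HCl) per titration = 0.01502 × 0.05299 = 7.959 × 10^-4 mol
From the 1:2 ratio, n(Na2CO3) in each aliquot = 1/2 × 7.959 × 10^-4 = 3.980 × 10^-4 mol
n(Na2CO3) in the whole flask = 3.980 × 10^-4 × 200.0/20.00 = 3.980 × 10^-3 mol
mass of Na2CO3 = 3.980 × 10^-3 × 105.99 = 0.4218 g

0.4218 g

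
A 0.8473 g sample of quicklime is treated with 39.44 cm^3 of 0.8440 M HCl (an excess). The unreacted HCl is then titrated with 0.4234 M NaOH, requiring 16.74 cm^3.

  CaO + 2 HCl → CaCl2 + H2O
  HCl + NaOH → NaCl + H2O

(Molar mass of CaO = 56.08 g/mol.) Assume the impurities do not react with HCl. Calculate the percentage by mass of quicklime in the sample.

n(HCl) added = 0.03944 × 0.8440 = 0.03329 mol
n(NaOH) used in back-titration = 0.01674 × 0.4234 = 7.088 × 10^-3 mol
n(HCl) left over = 7.088 × 10^-3 mol (1:1 ratio)
n(HCl) consumed by analyte = 0.03329 − 7.088 × 10^-3 = 0.02620 mol
From the 1:2 ratio, n(CaO) = 1/2 × 0.02620 = 0.01310 mol
mass of CaO = 0.01310 × 56.08 = 0.7346 g
% CaO = 0.7346 / 0.8473 × 100 = 86.70 %

86.70 %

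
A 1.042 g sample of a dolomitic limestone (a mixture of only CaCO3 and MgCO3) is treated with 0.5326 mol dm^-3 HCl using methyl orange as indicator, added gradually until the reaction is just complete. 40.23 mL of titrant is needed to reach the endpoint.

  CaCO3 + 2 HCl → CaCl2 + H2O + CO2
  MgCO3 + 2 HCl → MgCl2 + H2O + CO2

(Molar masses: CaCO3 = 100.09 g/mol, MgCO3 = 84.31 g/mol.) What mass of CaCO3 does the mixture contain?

n(HCl) = 0.04023 × 0.5326 = 0.02143 mol
Let x = n(CaCO3), y = n(MgCO3).
Titrant: 2x + 2y = 0.02143;  mass: 100.09x + 84.31y = 1.042
Solving, x = 8.794 × 10^-3 mol, y = 1.919 × 10^-3 mol
mass of CaCO3 = 8.794 × 10^-3 × 100.09 = 0.8802 g

0.8802 g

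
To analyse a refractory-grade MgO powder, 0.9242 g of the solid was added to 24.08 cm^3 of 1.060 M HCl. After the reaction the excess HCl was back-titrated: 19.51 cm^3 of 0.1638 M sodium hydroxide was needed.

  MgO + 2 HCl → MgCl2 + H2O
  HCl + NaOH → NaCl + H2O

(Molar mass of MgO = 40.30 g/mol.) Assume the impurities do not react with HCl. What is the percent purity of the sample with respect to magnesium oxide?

n(HCl) added = 0.02408 × 1.060 = 0.02552 mol
n(NaOH) used in back-titration = 0.01951 × 0.1638 = 3.196 × 10^-3 mol
n(HCl) left over = 3.196 × 10^-3 mol (1:1 ratio)
n(HCl) consumed by analyte = 0.02552 − 3.196 × 10^-3 = 0.02233 mol
From the 1:2 ratio, n(MgO) = 1/2 × 0.02233 = 0.01116 mol
mass of MgO = 0.01116 × 40.30 = 0.4499 g
% MgO = 0.4499 / 0.9242 × 100 = 48.68 %

48.68 %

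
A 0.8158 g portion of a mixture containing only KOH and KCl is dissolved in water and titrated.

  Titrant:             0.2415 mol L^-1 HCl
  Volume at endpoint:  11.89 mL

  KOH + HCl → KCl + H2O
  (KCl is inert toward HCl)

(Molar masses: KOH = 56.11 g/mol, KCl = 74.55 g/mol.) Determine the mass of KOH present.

n(HCl) = 0.01189 × 0.2415 = 2.871 × 10^-3 mol
Let x = n(KOH), y = n(KCl).
Titrant: 1x = 2.871 × 10^-3;  mass: 56.11x + 74.55y = 0.8158
Solving, x = 2.871 × 10^-3 mol, y = 8.782 × 10^-3 mol
mass of KOH = 2.871 × 10^-3 × 56.11 = 0.1611 g

0.1611 g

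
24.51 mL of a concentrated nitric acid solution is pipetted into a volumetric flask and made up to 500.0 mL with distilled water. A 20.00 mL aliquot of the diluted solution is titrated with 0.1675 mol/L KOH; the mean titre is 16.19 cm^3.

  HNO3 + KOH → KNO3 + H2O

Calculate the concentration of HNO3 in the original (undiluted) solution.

n(KOH) = 0.01619 × 0.1675 = 2.712 × 10^-3 mol
n(HNO3) in the aliquot = 2.712 × 10^-3 mol (1:1 ratio)
[HNO3]_dilute = 2.712 × 10^-3 / 0.02000 = 0.1356 mol/L
Dilution factor = 500.0 / 24.51 = 20.40
[HNO3]_stock = 0.1356 × 20.40 = 2.766 mol/L

2.766 mol/L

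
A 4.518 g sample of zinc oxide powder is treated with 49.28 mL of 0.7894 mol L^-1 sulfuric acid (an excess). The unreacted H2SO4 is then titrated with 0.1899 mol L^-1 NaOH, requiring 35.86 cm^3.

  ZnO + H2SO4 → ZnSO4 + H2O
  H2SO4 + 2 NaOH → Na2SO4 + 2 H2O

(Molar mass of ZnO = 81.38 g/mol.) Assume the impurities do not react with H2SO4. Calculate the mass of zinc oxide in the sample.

n(H2SO4) added = 0.04928 × 0.7894 = 0.03890 mol
n(NaOH) used in back-titration = 0.03586 × 0.1899 = 6.810 × 10^-3 mol
From the 1:2 ratio, n(H2SO4) left over = 1/2 × 6.810 × 10^-3 = 3.405 × 10^-3 mol
n(H2SO4) consumed by analyte = 0.03890 − 3.405 × 10^-3 = 0.03550 mol
n(ZnO) = 0.03550 mol (1:1 ratio)
mass of ZnO = 0.03550 × 81.38 = 2.889 g

2.889 g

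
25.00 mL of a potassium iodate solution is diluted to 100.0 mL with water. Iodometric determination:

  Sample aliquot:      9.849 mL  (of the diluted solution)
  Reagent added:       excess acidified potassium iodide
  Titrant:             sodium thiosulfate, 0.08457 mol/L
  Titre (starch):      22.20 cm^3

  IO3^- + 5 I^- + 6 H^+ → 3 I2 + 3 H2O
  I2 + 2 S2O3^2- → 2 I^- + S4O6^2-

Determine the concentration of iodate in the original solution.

n(S2O3^2-) = 0.02220 × 0.08457 = 1.877 × 10^-3 mol
n(I2) = n(S2O3^2-)/2 = 9.387 × 10^-4 mol
From the 1:3 ratio, n(IO3^-) in the aliquot = 1/3 × 9.387 × 10^-4 = 3.129 × 10^-4 mol
[IO3^-]_dilute = 3.129 × 10^-4 / 0.009849 = 0.03177 mol/L
[IO3^-]_original = 0.03177 × 100.0/25.00 = 0.1271 mol/L

0.1271 mol/L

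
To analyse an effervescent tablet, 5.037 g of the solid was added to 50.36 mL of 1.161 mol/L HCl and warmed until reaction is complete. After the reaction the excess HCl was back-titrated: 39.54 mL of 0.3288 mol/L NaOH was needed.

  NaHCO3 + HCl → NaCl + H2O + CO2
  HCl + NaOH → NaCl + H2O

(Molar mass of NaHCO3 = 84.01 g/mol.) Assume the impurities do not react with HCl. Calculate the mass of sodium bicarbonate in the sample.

n(HCl) added = 0.05036 × 1.161 = 0.05847 mol
n(NaOH) used in back-titration = 0.03954 × 0.3288 = 0.01300 mol
n(HCl) left over = 0.01300 mol (1:1 ratio)
n(HCl) consumed by analyte = 0.05847 − 0.01300 = 0.04547 mol
n(NaHCO3) = 0.04547 mol (1:1 ratio)
mass of NaHCO3 = 0.04547 × 84.01 = 3.820 g

3.820 g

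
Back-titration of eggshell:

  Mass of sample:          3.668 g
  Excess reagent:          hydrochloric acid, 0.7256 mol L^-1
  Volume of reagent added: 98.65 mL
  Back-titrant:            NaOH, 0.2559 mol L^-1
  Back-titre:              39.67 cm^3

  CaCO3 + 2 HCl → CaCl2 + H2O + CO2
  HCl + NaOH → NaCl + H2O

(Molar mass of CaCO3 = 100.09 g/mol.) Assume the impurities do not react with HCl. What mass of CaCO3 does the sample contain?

n(HCl) added = 0.09865 × 0.7256 = 0.07158 mol
n(NaOH) used in back-titration = 0.03967 × 0.2559 = 0.01015 mol
n(HCl) left over = 0.01015 mol (1:1 ratio)
n(HCl) consumed by analyte = 0.07158 − 0.01015 = 0.06143 mol
From the 1:2 ratio, n(CaCO3) = 1/2 × 0.06143 = 0.03071 mol
mass of CaCO3 = 0.03071 × 100.09 = 3.074 g

3.074 g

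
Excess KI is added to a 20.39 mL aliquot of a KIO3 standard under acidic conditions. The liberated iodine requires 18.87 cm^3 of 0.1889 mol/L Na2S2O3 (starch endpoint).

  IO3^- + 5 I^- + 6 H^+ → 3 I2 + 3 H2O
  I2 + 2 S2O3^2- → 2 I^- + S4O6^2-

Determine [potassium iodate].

n(S2O3^2-) = 0.01887 × 0.1889 = 3.565 × 10^-3 mol
n(I2) = n(S2O3^2-)/2 = 1.782 × 10^-3 mol
From the 1:3 ratio, n(IO3^-) in the aliquot = 1/3 × 1.782 × 10^-3 = 5.941 × 10^-4 mol
[IO3^-] = 5.941 × 10^-4 / 0.02039 = 0.02914 mol/L

0.02914 mol/L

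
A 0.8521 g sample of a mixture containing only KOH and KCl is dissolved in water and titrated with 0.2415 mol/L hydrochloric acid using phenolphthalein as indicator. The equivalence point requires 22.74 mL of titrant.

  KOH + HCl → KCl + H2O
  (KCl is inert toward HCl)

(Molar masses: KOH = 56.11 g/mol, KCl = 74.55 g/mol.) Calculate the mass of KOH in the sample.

0.3081 g

n(HCl) = 0.02274 × 0.2415 = 5.492 × 10^-3 mol
Let x = n(KOH), y = n(KCl).
Titrant: 1x = 5.492 × 10^-3;  mass: 56.11x + 74.55y = 0.8521
Solving, x = 5.492 × 10^-3 mol, y = 7.297 × 10^-3 mol
mass of KOH = 5.492 × 10^-3 × 56.11 = 0.3081 g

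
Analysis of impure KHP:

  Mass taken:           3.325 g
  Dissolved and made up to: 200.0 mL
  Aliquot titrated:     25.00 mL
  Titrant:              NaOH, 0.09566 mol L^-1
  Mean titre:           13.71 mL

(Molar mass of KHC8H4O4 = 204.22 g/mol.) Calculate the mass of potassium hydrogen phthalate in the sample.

KHC8H4O4 + NaOH → KNaC8H4O4 + H2O
n(NaOH) per titration = 0.01371 × 0.09566 = 1.311 × 10^-3 mol
n(KHC8H4O4) in each aliquot = 1.311 × 10^-3 mol (1:1 ratio)
n(KHC8H4O4) in the whole flask = 1.311 × 10^-3 × 200.0/25.00 = 0.01049 mol
mass of KHC8H4O4 = 0.01049 × 204.22 = 2.143 g

2.143 g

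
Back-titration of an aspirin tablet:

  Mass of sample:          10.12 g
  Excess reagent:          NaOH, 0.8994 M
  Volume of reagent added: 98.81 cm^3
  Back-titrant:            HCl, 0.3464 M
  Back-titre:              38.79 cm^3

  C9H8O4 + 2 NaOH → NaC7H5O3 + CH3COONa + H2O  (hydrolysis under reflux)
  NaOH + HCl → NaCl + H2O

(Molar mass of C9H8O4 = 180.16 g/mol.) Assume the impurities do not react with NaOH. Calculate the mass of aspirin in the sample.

n(NaOH) added = 0.09881 × 0.8994 = 0.08887 mol
n(HCl) used in back-titration = 0.03879 × 0.3464 = 0.01344 mol
n(NaOH) left over = 0.01344 mol (1:1 ratio)
n(NaOH) consumed by analyte = 0.08887 − 0.01344 = 0.07543 mol
From the 1:2 ratio, n(C9H8O4) = 1/2 × 0.07543 = 0.03772 mol
mass of C9H8O4 = 0.03772 × 180.16 = 6.795 g

6.795 g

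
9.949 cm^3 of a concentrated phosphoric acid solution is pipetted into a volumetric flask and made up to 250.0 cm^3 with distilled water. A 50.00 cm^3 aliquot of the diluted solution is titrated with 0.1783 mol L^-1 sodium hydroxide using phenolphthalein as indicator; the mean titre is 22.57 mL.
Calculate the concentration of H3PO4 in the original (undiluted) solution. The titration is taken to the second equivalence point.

H3PO4 + 2 NaOH → Na2HPO4 + 2 H2O
n(NaOH) = 0.02257 × 0.1783 = 4.024 × 10^-3 mol
From the 1:2 ratio, n(H3PO4) in the aliquot = 1/2 × 4.024 × 10^-3 = 2.012 × 10^-3 mol
[H3PO4]_dilute = 2.012 × 10^-3 / 0.05000 = 0.04024 mol/L
Dilution factor = 250.0 / 9.949 = 25.13
[H3PO4]_stock = 0.04024 × 25.13 = 1.011 mol/L

1.011 mol/L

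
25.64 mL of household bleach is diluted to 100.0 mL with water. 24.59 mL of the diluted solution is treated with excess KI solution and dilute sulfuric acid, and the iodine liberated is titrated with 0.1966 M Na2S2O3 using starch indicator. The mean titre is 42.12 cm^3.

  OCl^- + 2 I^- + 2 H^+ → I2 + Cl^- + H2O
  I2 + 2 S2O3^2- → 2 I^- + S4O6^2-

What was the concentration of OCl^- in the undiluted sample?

0.6567 M

n(S2O3^2-) = 0.04212 × 0.1966 = 8.281 × 10^-3 mol
n(I2) = n(S2O3^2-)/2 = 4.140 × 10^-3 mol
n(OCl^-) in the aliquot = 4.140 × 10^-3 mol (1:1 ratio)
[OCl^-]_dilute = 4.140 × 10^-3 / 0.02459 = 0.1684 mol/L
[OCl^-]_original = 0.1684 × 100.0/25.64 = 0.6567 mol/L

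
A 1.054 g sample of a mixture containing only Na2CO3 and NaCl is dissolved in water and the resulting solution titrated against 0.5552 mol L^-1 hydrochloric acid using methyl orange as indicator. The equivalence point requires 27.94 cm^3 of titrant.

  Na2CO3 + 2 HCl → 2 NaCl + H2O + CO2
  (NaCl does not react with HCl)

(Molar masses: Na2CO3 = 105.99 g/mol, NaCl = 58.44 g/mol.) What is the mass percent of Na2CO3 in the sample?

n(HCl) = 0.02794 × 0.5552 = 0.01551 mol
Let x = n(Na2CO3), y = n(NaCl).
Titrant: 2x = 0.01551;  mass: 105.99x + 58.44y = 1.054
Solving, x = 7.756 × 10^-3 mol, y = 3.969 × 10^-3 mol
mass of Na2CO3 = 7.756 × 10^-3 × 105.99 = 0.8221 g
% Na2CO3 = 0.8221 / 1.054 × 100 = 78.00 %

78.00 %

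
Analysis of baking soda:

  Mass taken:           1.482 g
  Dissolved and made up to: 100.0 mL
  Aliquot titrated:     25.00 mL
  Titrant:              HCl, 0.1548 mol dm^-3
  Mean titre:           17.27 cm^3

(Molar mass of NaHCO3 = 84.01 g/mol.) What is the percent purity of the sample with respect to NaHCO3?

NaHCO3 + HCl → NaCl + H2O + CO2
n(HCl) per titration = 0.01727 × 0.1548 = 2.673 × 10^-3 mol
n(NaHCO3) in each aliquot = 2.673 × 10^-3 mol (1:1 ratio)
n(NaHCO3) in the whole flask = 2.673 × 10^-3 × 100.0/25.00 = 0.01069 mol
mass of NaHCO3 = 0.01069 × 84.01 = 0.8984 g
% NaHCO3 = 0.8984 / 1.482 × 100 = 60.62 %

60.62 %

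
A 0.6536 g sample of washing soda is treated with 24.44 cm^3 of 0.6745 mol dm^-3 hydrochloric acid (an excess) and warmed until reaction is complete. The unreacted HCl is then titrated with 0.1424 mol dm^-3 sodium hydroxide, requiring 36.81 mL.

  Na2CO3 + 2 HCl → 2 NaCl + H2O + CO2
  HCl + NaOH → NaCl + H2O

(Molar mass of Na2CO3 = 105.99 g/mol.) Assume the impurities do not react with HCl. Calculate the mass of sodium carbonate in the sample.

n(HCl) added = 0.02444 × 0.6745 = 0.01648 mol
n(NaOH) used in back-titration = 0.03681 × 0.1424 = 5.242 × 10^-3 mol
n(HCl) left over = 5.242 × 10^-3 mol (1:1 ratio)
n(HCl) consumed by analyte = 0.01648 − 5.242 × 10^-3 = 0.01124 mol
From the 1:2 ratio, n(Na2CO3) = 1/2 × 0.01124 = 5.622 × 10^-3 mol
mass of Na2CO3 = 5.622 × 10^-3 × 105.99 = 0.5958 g

0.5958 g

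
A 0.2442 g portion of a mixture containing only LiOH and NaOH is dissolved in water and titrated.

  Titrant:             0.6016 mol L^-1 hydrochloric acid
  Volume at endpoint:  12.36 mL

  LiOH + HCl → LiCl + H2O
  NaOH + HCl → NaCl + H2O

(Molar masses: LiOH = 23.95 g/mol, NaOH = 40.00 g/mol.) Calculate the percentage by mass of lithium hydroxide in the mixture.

n(HCl) = 0.01236 × 0.6016 = 7.436 × 10^-3 mol
Let x = n(LiOH), y = n(NaOH).
Titrant: 1x + 1y = 7.436 × 10^-3;  mass: 23.95x + 40.00y = 0.2442
Solving, x = 3.317 × 10^-3 mol, y = 4.119 × 10^-3 mol
mass of LiOH = 3.317 × 10^-3 × 23.95 = 0.07943 g
% LiOH = 0.07943 / 0.2442 × 100 = 32.53 %

32.53 %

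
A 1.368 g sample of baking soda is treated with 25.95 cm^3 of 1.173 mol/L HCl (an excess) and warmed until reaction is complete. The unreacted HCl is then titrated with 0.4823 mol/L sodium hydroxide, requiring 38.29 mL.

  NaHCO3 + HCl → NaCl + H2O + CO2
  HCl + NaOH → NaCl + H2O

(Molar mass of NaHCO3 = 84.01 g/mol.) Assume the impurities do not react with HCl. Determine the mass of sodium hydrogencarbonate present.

n(HCl) added = 0.02595 × 1.173 = 0.03044 mol
n(NaOH) used in back-titration = 0.03829 × 0.4823 = 0.01847 mol
n(HCl) left over = 0.01847 mol (1:1 ratio)
n(HCl) consumed by analyte = 0.03044 − 0.01847 = 0.01197 mol
n(NaHCO3) = 0.01197 mol (1:1 ratio)
mass of NaHCO3 = 0.01197 × 84.01 = 1.006 g

1.006 g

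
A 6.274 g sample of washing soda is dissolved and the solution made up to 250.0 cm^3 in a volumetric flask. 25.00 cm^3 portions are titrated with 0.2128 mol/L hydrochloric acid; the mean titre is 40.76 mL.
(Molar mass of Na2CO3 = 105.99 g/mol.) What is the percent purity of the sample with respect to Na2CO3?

73.26 %

Na2CO3 + 2 HCl → 2 NaCl + H2O + CO2
n(HCl) per titration = 0.04076 × 0.2128 = 8.674 × 10^-3 mol
From the 1:2 ratio, n(Na2CO3) in each aliquot = 1/2 × 8.674 × 10^-3 = 4.337 × 10^-3 mol
n(Na2CO3) in the whole flask = 4.337 × 10^-3 × 250.0/25.00 = 0.04337 mol
mass of Na2CO3 = 0.04337 × 105.99 = 4.597 g
% Na2CO3 = 4.597 / 6.274 × 100 = 73.26 %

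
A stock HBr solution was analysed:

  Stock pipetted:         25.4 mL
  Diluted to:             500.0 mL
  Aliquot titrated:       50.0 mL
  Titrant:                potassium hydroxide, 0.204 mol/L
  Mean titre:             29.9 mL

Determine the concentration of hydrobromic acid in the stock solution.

2.40 mol/L

HBr + KOH → KBr + H2O
n(KOH) = 0.0299 × 0.204 = 6.10 × 10^-3 mol
n(HBr) in the aliquot = 6.10 × 10^-3 mol (1:1 ratio)
[HBr]_dilute = 6.10 × 10^-3 / 0.0500 = 0.122 mol/L
Dilution factor = 500.0 / 25.4 = 19.69
[HBr]_stock = 0.122 × 19.69 = 2.40 mol/L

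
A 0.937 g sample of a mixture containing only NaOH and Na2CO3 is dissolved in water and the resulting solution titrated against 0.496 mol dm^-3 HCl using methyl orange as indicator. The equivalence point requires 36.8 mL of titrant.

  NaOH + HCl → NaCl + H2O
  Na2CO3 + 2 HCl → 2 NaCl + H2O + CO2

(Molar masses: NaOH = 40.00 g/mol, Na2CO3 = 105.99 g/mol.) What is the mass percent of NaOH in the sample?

9.96 %

n(HCl) = 0.0368 × 0.496 = 0.0183 mol
Let x = n(NaOH), y = n(Na2CO3).
Titrant: 1x + 2y = 0.0183;  mass: 40.00x + 105.99y = 0.937
Solving, x = 2.33 × 10^-3 mol, y = 7.96 × 10^-3 mol
mass of NaOH = 2.33 × 10^-3 × 40.00 = 0.0933 g
% NaOH = 0.0933 / 0.937 × 100 = 9.96 %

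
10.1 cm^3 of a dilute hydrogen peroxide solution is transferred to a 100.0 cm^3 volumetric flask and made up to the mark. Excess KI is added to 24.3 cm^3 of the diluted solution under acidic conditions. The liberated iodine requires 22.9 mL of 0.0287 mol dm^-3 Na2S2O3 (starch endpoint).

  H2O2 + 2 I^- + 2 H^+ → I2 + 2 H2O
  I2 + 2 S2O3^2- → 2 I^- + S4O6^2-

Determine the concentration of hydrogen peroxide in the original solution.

0.134 mol/L

n(S2O3^2-) = 0.0229 × 0.0287 = 6.57 × 10^-4 mol
n(I2) = n(S2O3^2-)/2 = 3.29 × 10^-4 mol
n(H2O2) in the aliquot = 3.29 × 10^-4 mol (1:1 ratio)
[H2O2]_dilute = 3.29 × 10^-4 / 0.0243 = 0.0135 mol/L
[H2O2]_original = 0.0135 × 100.0/10.1 = 0.134 mol/L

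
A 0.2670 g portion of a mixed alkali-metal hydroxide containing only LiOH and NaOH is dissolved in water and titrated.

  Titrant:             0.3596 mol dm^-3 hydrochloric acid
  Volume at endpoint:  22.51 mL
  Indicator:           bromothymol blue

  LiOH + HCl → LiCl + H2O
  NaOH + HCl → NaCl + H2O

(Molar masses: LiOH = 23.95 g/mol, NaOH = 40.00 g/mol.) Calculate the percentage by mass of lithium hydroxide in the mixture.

n(HCl) = 0.02251 × 0.3596 = 8.095 × 10^-3 mol
Let x = n(LiOH), y = n(NaOH).
Titrant: 1x + 1y = 8.095 × 10^-3;  mass: 23.95x + 40.00y = 0.2670
Solving, x = 3.538 × 10^-3 mol, y = 4.557 × 10^-3 mol
mass of LiOH = 3.538 × 10^-3 × 23.95 = 0.08473 g
% LiOH = 0.08473 / 0.2670 × 100 = 31.74 %

31.74 %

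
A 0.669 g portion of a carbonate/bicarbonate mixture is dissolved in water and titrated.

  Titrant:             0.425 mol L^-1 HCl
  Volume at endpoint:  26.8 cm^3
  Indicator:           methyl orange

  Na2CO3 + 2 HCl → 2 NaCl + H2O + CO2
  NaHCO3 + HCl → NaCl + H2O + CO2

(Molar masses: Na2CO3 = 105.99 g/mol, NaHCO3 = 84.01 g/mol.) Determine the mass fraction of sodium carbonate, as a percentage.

n(HCl) = 0.0268 × 0.425 = 0.0114 mol
Let x = n(Na2CO3), y = n(NaHCO3).
Titrant: 2x + 1y = 0.0114;  mass: 105.99x + 84.01y = 0.669
Solving, x = 4.64 × 10^-3 mol, y = 2.11 × 10^-3 mol
mass of Na2CO3 = 4.64 × 10^-3 × 105.99 = 0.492 g
% Na2CO3 = 0.492 / 0.669 × 100 = 73.5 %

73.5 %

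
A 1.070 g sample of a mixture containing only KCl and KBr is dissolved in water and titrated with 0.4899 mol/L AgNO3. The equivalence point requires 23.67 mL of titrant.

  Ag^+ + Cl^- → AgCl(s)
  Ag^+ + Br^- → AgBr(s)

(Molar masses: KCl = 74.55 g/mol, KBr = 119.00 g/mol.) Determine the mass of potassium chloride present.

n(AgNO3) = 0.02367 × 0.4899 = 0.01160 mol
Let x = n(KCl), y = n(KBr).
Titrant: 1x + 1y = 0.01160;  mass: 74.55x + 119.00y = 1.070
Solving, x = 6.972 × 10^-3 mol, y = 4.624 × 10^-3 mol
mass of KCl = 6.972 × 10^-3 × 74.55 = 0.5198 g

0.5198 g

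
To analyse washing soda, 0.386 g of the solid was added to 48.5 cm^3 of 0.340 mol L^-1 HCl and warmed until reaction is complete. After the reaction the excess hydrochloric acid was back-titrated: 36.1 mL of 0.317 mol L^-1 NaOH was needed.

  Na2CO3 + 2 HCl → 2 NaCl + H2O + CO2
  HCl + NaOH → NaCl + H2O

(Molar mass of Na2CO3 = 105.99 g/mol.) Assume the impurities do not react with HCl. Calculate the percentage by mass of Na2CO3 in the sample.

n(HCl) added = 0.0485 × 0.340 = 0.0165 mol
n(NaOH) used in back-titration = 0.0361 × 0.317 = 0.0114 mol
n(HCl) left over = 0.0114 mol (1:1 ratio)
n(HCl) consumed by analyte = 0.0165 − 0.0114 = 5.05 × 10^-3 mol
From the 1:2 ratio, n(Na2CO3) = 1/2 × 5.05 × 10^-3 = 2.52 × 10^-3 mol
mass of Na2CO3 = 2.52 × 10^-3 × 105.99 = 0.267 g
% Na2CO3 = 0.267 / 0.386 × 100 = 69.3 %

69.3 %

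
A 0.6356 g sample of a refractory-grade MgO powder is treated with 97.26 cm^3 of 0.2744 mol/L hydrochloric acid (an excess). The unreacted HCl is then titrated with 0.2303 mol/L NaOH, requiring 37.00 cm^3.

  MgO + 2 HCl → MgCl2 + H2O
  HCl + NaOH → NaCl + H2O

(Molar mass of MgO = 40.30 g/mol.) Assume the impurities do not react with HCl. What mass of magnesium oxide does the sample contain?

n(HCl) added = 0.09726 × 0.2744 = 0.02669 mol
n(NaOH) used in back-titration = 0.03700 × 0.2303 = 8.521 × 10^-3 mol
n(HCl) left over = 8.521 × 10^-3 mol (1:1 ratio)
n(HCl) consumed by analyte = 0.02669 − 8.521 × 10^-3 = 0.01817 mol
From the 1:2 ratio, n(MgO) = 1/2 × 0.01817 = 9.084 × 10^-3 mol
mass of MgO = 9.084 × 10^-3 × 40.30 = 0.3661 g

0.3661 g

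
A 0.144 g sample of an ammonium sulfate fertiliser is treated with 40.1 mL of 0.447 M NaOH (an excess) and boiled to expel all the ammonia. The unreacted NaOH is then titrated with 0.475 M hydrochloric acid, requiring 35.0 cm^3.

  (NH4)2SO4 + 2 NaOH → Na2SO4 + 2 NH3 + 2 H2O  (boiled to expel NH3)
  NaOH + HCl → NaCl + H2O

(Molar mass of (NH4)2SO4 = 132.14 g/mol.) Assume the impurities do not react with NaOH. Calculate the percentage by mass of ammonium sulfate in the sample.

n(NaOH) added = 0.0401 × 0.447 = 0.0179 mol
n(HCl) used in back-titration = 0.0350 × 0.475 = 0.0166 mol
n(NaOH) left over = 0.0166 mol (1:1 ratio)
n(NaOH) consumed by analyte = 0.0179 − 0.0166 = 1.30 × 10^-3 mol
From the 1:2 ratio, n((NH4)2SO4) = 1/2 × 1.30 × 10^-3 = 6.50 × 10^-4 mol
mass of (NH4)2SO4 = 6.50 × 10^-4 × 132.14 = 0.0859 g
% (NH4)2SO4 = 0.0859 / 0.144 × 100 = 59.6 %

59.6 %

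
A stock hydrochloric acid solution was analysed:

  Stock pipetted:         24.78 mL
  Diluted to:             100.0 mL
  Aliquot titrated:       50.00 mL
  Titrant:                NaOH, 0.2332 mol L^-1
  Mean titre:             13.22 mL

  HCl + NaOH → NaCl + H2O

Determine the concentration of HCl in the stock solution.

0.2488 mol/L

n(NaOH) = 0.01322 × 0.2332 = 3.083 × 10^-3 mol
n(HCl) in the aliquot = 3.083 × 10^-3 mol (1:1 ratio)
[HCl]_dilute = 3.083 × 10^-3 / 0.05000 = 0.06166 mol/L
Dilution factor = 100.0 / 24.78 = 4.036
[HCl]_stock = 0.06166 × 4.036 = 0.2488 mol/L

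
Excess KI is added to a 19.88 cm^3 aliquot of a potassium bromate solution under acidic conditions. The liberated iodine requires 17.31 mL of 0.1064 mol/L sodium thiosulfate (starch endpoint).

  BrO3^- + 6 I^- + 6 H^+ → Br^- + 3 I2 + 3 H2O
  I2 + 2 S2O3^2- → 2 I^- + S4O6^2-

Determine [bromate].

0.01544 mol/L

n(S2O3^2-) = 0.01731 × 0.1064 = 1.842 × 10^-3 mol
n(I2) = n(S2O3^2-)/2 = 9.209 × 10^-4 mol
From the 1:3 ratio, n(BrO3^-) in the aliquot = 1/3 × 9.209 × 10^-4 = 3.070 × 10^-4 mol
[BrO3^-] = 3.070 × 10^-4 / 0.01988 = 0.01544 mol/L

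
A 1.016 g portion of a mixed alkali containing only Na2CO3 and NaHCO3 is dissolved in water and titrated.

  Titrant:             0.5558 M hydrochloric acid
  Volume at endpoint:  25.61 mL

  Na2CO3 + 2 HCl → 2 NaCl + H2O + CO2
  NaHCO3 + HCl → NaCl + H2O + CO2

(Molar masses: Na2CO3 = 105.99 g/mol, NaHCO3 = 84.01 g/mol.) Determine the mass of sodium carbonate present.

n(HCl) = 0.02561 × 0.5558 = 0.01423 mol
Let x = n(Na2CO3), y = n(NaHCO3).
Titrant: 2x + 1y = 0.01423;  mass: 105.99x + 84.01y = 1.016
Solving, x = 2.899 × 10^-3 mol, y = 8.437 × 10^-3 mol
mass of Na2CO3 = 2.899 × 10^-3 × 105.99 = 0.3072 g

0.3072 g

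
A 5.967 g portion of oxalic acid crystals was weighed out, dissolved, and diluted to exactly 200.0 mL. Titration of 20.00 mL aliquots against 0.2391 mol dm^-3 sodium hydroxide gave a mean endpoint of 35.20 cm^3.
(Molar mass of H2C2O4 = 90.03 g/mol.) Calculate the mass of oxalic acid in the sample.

H2C2O4 + 2 NaOH → Na2C2O4 + 2 H2O
n(NaOH) per titration = 0.03520 × 0.2391 = 8.416 × 10^-3 mol
From the 1:2 ratio, n(H2C2O4) in each aliquot = 1/2 × 8.416 × 10^-3 = 4.208 × 10^-3 mol
n(H2C2O4) in the whole flask = 4.208 × 10^-3 × 200.0/20.00 = 0.04208 mol
mass of H2C2O4 = 0.04208 × 90.03 = 3.789 g

3.789 g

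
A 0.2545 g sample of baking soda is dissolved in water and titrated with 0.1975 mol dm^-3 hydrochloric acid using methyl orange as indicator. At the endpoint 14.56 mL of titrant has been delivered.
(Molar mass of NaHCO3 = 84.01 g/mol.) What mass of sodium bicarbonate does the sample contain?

NaHCO3 + HCl → NaCl + H2O + CO2
n(HCl) = 0.01456 L × 0.1975 mol/L = 2.876 × 10^-3 mol
n(NaHCO3) = 2.876 × 10^-3 mol (1:1 ratio)
mass of NaHCO3 = 2.876 × 10^-3 × 84.01 g/mol = 0.2416 g

0.2416 g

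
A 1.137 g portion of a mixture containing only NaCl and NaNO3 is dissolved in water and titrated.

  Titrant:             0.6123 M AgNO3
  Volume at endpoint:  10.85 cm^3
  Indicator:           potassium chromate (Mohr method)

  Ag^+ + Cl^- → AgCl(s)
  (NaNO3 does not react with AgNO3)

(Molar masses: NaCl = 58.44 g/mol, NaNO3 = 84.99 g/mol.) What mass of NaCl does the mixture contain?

0.3882 g

n(AgNO3) = 0.01085 × 0.6123 = 6.643 × 10^-3 mol
Let x = n(NaCl), y = n(NaNO3).
Titrant: 1x = 6.643 × 10^-3;  mass: 58.44x + 84.99y = 1.137
Solving, x = 6.643 × 10^-3 mol, y = 8.810 × 10^-3 mol
mass of NaCl = 6.643 × 10^-3 × 58.44 = 0.3882 g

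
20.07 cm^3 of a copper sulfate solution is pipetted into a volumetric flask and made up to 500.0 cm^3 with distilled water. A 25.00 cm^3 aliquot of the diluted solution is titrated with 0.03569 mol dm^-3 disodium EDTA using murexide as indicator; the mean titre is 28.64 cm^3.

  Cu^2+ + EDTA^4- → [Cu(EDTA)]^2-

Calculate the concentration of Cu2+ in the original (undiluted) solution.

1.019 mol/L

n(EDTA) = 0.02864 × 0.03569 = 1.022 × 10^-3 mol
n(Cu2+) in the aliquot = 1.022 × 10^-3 mol (1:1 ratio)
[Cu2+]_dilute = 1.022 × 10^-3 / 0.02500 = 0.04089 mol/L
Dilution factor = 500.0 / 20.07 = 24.91
[Cu2+]_stock = 0.04089 × 24.91 = 1.019 mol/L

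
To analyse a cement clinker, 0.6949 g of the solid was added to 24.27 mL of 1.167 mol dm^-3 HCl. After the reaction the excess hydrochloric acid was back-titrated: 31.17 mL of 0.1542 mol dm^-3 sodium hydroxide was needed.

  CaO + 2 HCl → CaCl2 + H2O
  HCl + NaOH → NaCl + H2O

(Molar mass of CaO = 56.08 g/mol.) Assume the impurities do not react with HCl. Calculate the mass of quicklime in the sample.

0.6594 g

n(HCl) added = 0.02427 × 1.167 = 0.02832 mol
n(NaOH) used in back-titration = 0.03117 × 0.1542 = 4.806 × 10^-3 mol
n(HCl) left over = 4.806 × 10^-3 mol (1:1 ratio)
n(HCl) consumed by analyte = 0.02832 − 4.806 × 10^-3 = 0.02352 mol
From the 1:2 ratio, n(CaO) = 1/2 × 0.02352 = 0.01176 mol
mass of CaO = 0.01176 × 56.08 = 0.6594 g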